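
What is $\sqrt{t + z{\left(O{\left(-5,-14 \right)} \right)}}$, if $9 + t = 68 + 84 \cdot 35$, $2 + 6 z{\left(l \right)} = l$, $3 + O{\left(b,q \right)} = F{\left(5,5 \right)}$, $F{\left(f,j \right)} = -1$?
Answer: $\sqrt{2998} \approx 54.754$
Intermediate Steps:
$O{\left(b,q \right)} = -4$ ($O{\left(b,q \right)} = -3 - 1 = -4$)
$z{\left(l \right)} = - \frac{1}{3} + \frac{l}{6}$
$t = 2999$ ($t = -9 + \left(68 + 84 \cdot 35\right) = -9 + \left(68 + 2940\right) = -9 + 3008 = 2999$)
$\sqrt{t + z{\left(O{\left(-5,-14 \right)} \right)}} = \sqrt{2999 + \left(- \frac{1}{3} + \frac{1}{6} \left(-4\right)\right)} = \sqrt{2999 - 1} = \sqrt{2998}$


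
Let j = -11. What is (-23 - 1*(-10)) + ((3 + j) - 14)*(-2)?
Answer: 31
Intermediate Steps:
(-23 - 1*(-10)) + ((3 + j) - 14)*(-2) = (-23 - 1*(-10)) + ((3 - 11) - 14)*(-2) = (-23 + 10) + (-8 - 14)*(-2) = -13 - 22*(-2) = -13 + 44 = 31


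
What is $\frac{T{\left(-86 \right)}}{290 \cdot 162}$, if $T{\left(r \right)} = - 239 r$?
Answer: $\frac{10277}{23490} \approx 0.43751$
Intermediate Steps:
$\frac{T{\left(-86 \right)}}{290 \cdot 162} = \frac{\left(-239\right) \left(-86\right)}{290 \cdot 162} = \frac{20554}{46980} = 20554 \cdot \frac{1}{46980} = \frac{10277}{23490}$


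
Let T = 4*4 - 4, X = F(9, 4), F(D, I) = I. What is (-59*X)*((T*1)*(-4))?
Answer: 11328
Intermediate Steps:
X = 4
T = 12 (T = 16 - 4 = 12)
(-59*X)*((T*1)*(-4)) = (-59*4)*((12*1)*(-4)) = -2832*(-4) = -236*(-48) = 11328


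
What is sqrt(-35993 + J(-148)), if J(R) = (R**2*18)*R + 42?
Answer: I*sqrt(58388207) ≈ 7641.2*I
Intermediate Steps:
J(R) = 42 + 18*R**3 (J(R) = (18*R**2)*R + 42 = 18*R**3 + 42 = 42 + 18*R**3)
sqrt(-35993 + J(-148)) = sqrt(-35993 + (42 + 18*(-148)**3)) = sqrt(-35993 + (42 + 18*(-3241792))) = sqrt(-35993 + (42 - 58352256)) = sqrt(-35993 - 58352214) = sqrt(-58388207) = I*sqrt(58388207)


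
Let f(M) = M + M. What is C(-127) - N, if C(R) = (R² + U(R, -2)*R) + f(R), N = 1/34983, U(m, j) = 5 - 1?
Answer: 537583760/34983 ≈ 15367.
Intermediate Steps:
U(m, j) = 4
f(M) = 2*M
N = 1/34983 ≈ 2.8585e-5
C(R) = R² + 6*R (C(R) = (R² + 4*R) + 2*R = R² + 6*R)
C(-127) - N = -127*(6 - 127) - 1*1/34983 = -127*(-121) - 1/34983 = 15367 - 1/34983 = 537583760/34983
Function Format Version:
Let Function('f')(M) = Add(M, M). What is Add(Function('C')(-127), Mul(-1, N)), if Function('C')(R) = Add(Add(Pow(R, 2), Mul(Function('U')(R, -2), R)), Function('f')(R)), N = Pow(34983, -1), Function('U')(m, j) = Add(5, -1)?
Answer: Rational(537583760, 34983) ≈ 15367.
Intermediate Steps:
Function('U')(m, j) = 4
Function('f')(M) = Mul(2, M)
N = Rational(1, 34983) ≈ 2.8585e-5
Function('C')(R) = Add(Pow(R, 2), Mul(6, R)) (Function('C')(R) = Add(Add(Pow(R, 2), Mul(4, R)), Mul(2, R)) = Add(Pow(R, 2), Mul(6, R)))
Add(Function('C')(-127), Mul(-1, N)) = Add(Mul(-127, Add(6, -127)), Mul(-1, Rational(1, 34983))) = Add(Mul(-127, -121), Rational(-1, 34983)) = Add(15367, Rational(-1, 34983)) = Rational(537583760, 34983)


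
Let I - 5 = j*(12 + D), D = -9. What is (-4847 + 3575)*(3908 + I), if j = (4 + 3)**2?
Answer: -5164320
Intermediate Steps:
j = 49 (j = 7**2 = 49)
I = 152 (I = 5 + 49*(12 - 9) = 5 + 49*3 = 5 + 147 = 152)
(-4847 + 3575)*(3908 + I) = (-4847 + 3575)*(3908 + 152) = -1272*4060 = -5164320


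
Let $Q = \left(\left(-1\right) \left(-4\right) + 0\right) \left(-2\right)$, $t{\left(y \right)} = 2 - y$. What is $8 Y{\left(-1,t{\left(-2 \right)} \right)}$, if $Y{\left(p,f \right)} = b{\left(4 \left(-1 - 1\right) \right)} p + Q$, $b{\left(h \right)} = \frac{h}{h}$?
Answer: $-72$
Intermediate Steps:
$b{\left(h \right)} = 1$
$Q = -8$ ($Q = \left(4 + 0\right) \left(-2\right) = 4 \left(-2\right) = -8$)
$Y{\left(p,f \right)} = -8 + p$ ($Y{\left(p,f \right)} = 1 p - 8 = p - 8 = -8 + p$)
$8 Y{\left(-1,t{\left(-2 \right)} \right)} = 8 \left(-8 - 1\right) = 8 \left(-9\right) = -72$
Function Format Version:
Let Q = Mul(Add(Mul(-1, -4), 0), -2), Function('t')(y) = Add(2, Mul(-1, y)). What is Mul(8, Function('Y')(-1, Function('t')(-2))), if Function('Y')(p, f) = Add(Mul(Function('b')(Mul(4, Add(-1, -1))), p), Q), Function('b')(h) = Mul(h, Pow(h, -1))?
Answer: -72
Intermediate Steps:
Function('b')(h) = 1
Q = -8 (Q = Mul(Add(4, 0), -2) = Mul(4, -2) = -8)
Function('Y')(p, f) = Add(-8, p) (Function('Y')(p, f) = Add(Mul(1, p), -8) = Add(p, -8) = Add(-8, p))
Mul(8, Function('Y')(-1, Function('t')(-2))) = Mul(8, Add(-8, -1)) = Mul(8, -9) = -72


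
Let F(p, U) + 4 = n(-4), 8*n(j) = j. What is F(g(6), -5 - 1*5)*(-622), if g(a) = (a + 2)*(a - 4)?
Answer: 2799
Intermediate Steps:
n(j) = j/8
g(a) = (-4 + a)*(2 + a) (g(a) = (2 + a)*(-4 + a) = (-4 + a)*(2 + a))
F(p, U) = -9/2 (F(p, U) = -4 + (⅛)*(-4) = -4 - ½ = -9/2)
F(g(6), -5 - 1*5)*(-622) = -9/2*(-622) = 2799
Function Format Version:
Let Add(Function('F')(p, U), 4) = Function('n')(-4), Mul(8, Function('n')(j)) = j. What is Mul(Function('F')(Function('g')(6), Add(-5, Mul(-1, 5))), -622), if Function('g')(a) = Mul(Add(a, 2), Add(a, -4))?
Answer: 2799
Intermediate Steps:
Function('n')(j) = Mul(Rational(1, 8), j)
Function('g')(a) = Mul(Add(-4, a), Add(2, a)) (Function('g')(a) = Mul(Add(2, a), Add(-4, a)) = Mul(Add(-4, a), Add(2, a)))
Function('F')(p, U) = Rational(-9, 2) (Function('F')(p, U) = Add(-4, Mul(Rational(1, 8), -4)) = Add(-4, Rational(-1, 2)) = Rational(-9, 2))
Mul(Function('F')(Function('g')(6), Add(-5, Mul(-1, 5))), -622) = Mul(Rational(-9, 2), -622) = 2799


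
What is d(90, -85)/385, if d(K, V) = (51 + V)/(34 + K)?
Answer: -17/23870 ≈ -0.00071219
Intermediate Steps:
d(K, V) = (51 + V)/(34 + K)
d(90, -85)/385 = ((51 - 85)/(34 + 90))/385 = (-34/124)*(1/385) = ((1/124)*(-34))*(1/385) = -17/62*1/385 = -17/23870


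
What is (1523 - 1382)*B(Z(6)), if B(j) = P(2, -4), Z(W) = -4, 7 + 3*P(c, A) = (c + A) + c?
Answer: -329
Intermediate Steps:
P(c, A) = -7/3 + A/3 + 2*c/3 (P(c, A) = -7/3 + ((c + A) + c)/3 = -7/3 + ((A + c) + c)/3 = -7/3 + (A + 2*c)/3 = -7/3 + (A/3 + 2*c/3) = -7/3 + A/3 + 2*c/3)
B(j) = -7/3 (B(j) = -7/3 + (1/3)*(-4) + (2/3)*2 = -7/3 - 4/3 + 4/3 = -7/3)
(1523 - 1382)*B(Z(6)) = (1523 - 1382)*(-7/3) = 141*(-7/3) = -329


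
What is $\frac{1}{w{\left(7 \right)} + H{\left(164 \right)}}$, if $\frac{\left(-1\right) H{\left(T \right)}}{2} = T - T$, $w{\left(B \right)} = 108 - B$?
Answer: $\frac{1}{101} \approx 0.009901$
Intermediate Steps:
$H{\left(T \right)} = 0$ ($H{\left(T \right)} = - 2 \left(T - T\right) = \left(-2\right) 0 = 0$)
$\frac{1}{w{\left(7 \right)} + H{\left(164 \right)}} = \frac{1}{\left(108 - 7\right) + 0} = \frac{1}{101 + 0} = \frac{1}{101}$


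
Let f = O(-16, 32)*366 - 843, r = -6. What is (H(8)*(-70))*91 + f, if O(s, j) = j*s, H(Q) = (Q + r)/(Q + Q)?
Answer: -756125/4 ≈ -1.8903e+5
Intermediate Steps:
H(Q) = (-6 + Q)/(2*Q) (H(Q) = (Q - 6)/(Q + Q) = (-6 + Q)/((2*Q)) = (-6 + Q)*(1/(2*Q)) = (-6 + Q)/(2*Q))
f = -188235 (f = (32*(-16))*366 - 843 = -512*366 - 843 = -187392 - 843 = -188235)
(H(8)*(-70))*91 + f = (((1/2)*(-6 + 8)/8)*(-70))*91 - 188235 = (((1/2)*(1/8)*2)*(-70))*91 - 188235 = ((1/8)*(-70))*91 - 188235 = -35/4*91 - 188235 = -3185/4 - 188235 = -756125/4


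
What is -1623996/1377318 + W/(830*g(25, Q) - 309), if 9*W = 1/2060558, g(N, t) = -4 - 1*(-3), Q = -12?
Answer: -5717218387408181/4848797530654074 ≈ -1.1791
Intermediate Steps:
g(N, t) = -1 (g(N, t) = -4 + 3 = -1)
W = 1/18545022 (W = (⅑)/2060558 = (⅑)*(1/2060558) = 1/18545022 ≈ 5.3923e-8)
-1623996/1377318 + W/(830*g(25, Q) - 309) = -1623996/1377318 + 1/(18545022*(830*(-1) - 309)) = -1623996*1/1377318 + 1/(18545022*(-830 - 309)) = -270666/229553 + (1/18545022)/(-1139) = -270666/229553 + (1/18545022)*(-1/1139) = -270666/229553 - 1/21122780058 = -5717218387408181/4848797530654074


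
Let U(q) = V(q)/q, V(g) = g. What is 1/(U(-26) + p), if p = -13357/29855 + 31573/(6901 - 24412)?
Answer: -522790905/653715437 ≈ -0.79972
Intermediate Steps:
U(q) = 1 (U(q) = q/q = 1)
p = -1176506342/522790905 (p = -13357*1/29855 + 31573/(-17511) = -13357/29855 + 31573*(-1/17511) = -13357/29855 - 31573/17511 = -1176506342/522790905 ≈ -2.2504)
1/(U(-26) + p) = 1/(1 - 1176506342/522790905) = 1/(-653715437/522790905) = -522790905/653715437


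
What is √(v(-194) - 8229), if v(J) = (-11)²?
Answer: 2*I*√2027 ≈ 90.044*I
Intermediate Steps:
v(J) = 121
√(v(-194) - 8229) = √(121 - 8229) = √(-8108) = 2*I*√2027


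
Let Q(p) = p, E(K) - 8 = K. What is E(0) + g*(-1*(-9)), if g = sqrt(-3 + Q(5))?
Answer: 8 + 9*sqrt(2) ≈ 20.728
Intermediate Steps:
E(K) = 8 + K
g = sqrt(2) (g = sqrt(-3 + 5) = sqrt(2) ≈ 1.4142)
E(0) + g*(-1*(-9)) = (8 + 0) + sqrt(2)*(-1*(-9)) = 8 + sqrt(2)*9 = 8 + 9*sqrt(2)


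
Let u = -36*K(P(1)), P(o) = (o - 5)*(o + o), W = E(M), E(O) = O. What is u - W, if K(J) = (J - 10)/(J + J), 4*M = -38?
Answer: -31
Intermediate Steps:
M = -19/2 (M = (¼)*(-38) = -19/2 ≈ -9.5000)
W = -19/2 ≈ -9.5000
P(o) = 2*o*(-5 + o) (P(o) = (-5 + o)*(2*o) = 2*o*(-5 + o))
K(J) = (-10 + J)/(2*J) (K(J) = (-10 + J)/((2*J)) = (-10 + J)*(1/(2*J)) = (-10 + J)/(2*J))
u = -81/2 (u = -18*(-10 + 2*1*(-5 + 1))/(2*1*(-5 + 1)) = -18*(-10 + 2*1*(-4))/(2*1*(-4)) = -18*(-10 - 8)/(-8) = -18*(-1)*(-18)/8 = -36*9/8 = -81/2 ≈ -40.500)
u - W = -81/2 - 1*(-19/2) = -81/2 + 19/2 = -31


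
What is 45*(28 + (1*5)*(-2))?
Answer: 810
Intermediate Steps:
45*(28 + (1*5)*(-2)) = 45*(28 + 5*(-2)) = 45*(28 - 10) = 45*18 = 810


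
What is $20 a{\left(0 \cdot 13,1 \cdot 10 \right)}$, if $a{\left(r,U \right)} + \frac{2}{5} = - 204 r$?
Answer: $-8$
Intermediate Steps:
$a{\left(r,U \right)} = - \frac{2}{5} - 204 r$
$20 a{\left(0 \cdot 13,1 \cdot 10 \right)} = 20 \left(- \frac{2}{5} - 204 \cdot 0 \cdot 13\right) = 20 \left(- \frac{2}{5} - 0\right) = 20 \left(- \frac{2}{5} + 0\right) = 20 \left(- \frac{2}{5}\right) = -8$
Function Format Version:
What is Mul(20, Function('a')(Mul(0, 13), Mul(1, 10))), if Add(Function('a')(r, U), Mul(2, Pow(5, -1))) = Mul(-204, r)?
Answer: -8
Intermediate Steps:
Function('a')(r, U) = Add(Rational(-2, 5), Mul(-204, r))
Mul(20, Function('a')(Mul(0, 13), Mul(1, 10))) = Mul(20, Add(Rational(-2, 5), Mul(-204, Mul(0, 13)))) = Mul(20, Add(Rational(-2, 5), Mul(-204, 0))) = Mul(20, Add(Rational(-2, 5), 0)) = Mul(20, Rational(-2, 5)) = -8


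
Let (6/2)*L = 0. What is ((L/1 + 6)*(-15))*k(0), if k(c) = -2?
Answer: 180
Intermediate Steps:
L = 0 (L = (⅓)*0 = 0)
((L/1 + 6)*(-15))*k(0) = ((0/1 + 6)*(-15))*(-2) = ((1*0 + 6)*(-15))*(-2) = ((0 + 6)*(-15))*(-2) = (6*(-15))*(-2) = -90*(-2) = 180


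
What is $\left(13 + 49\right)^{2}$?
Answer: $3844$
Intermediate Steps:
$\left(13 + 49\right)^{2} = 62^{2} = 3844$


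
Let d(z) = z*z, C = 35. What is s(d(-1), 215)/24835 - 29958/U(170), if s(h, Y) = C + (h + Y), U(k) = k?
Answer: -74396426/422195 ≈ -176.21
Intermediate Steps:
d(z) = z²
s(h, Y) = 35 + Y + h (s(h, Y) = 35 + (h + Y) = 35 + (Y + h) = 35 + Y + h)
s(d(-1), 215)/24835 - 29958/U(170) = (35 + 215 + (-1)²)/24835 - 29958/170 = (35 + 215 + 1)*(1/24835) - 29958*1/170 = 251*(1/24835) - 14979/85 = 251/24835 - 14979/85 = -74396426/422195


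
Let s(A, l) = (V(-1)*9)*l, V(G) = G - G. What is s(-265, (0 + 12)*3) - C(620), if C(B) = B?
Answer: -620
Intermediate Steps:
V(G) = 0
s(A, l) = 0 (s(A, l) = (0*9)*l = 0*l = 0)
s(-265, (0 + 12)*3) - C(620) = 0 - 1*620 = 0 - 620 = -620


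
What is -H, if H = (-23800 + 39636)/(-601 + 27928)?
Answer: -15836/27327 ≈ -0.57950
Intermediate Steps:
H = 15836/27327 ≈ 0.57950
-H = -1*15836/27327 = -15836/27327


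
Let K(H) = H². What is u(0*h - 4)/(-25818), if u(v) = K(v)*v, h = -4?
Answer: 32/12909 ≈ 0.0024789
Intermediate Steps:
u(v) = v³ (u(v) = v²*v = v³)
u(0*h - 4)/(-25818) = (0*(-4) - 4)³/(-25818) = (0 - 4)³*(-1/25818) = (-4)³*(-1/25818) = -64*(-1/25818) = 32/12909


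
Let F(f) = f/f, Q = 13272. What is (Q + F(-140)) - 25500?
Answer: -12227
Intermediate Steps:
F(f) = 1
(Q + F(-140)) - 25500 = (13272 + 1) - 25500 = 13273 - 25500 = -12227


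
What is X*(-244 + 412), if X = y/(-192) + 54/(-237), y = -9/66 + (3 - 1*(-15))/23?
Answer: -12421983/319792 ≈ -38.844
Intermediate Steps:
y = 327/506 (y = -9*1/66 + (3 + 15)*(1/23) = -3/22 + 18*(1/23) = -3/22 + 18/23 = 327/506 ≈ 0.64625)
X = -591523/2558336 (X = (327/506)/(-192) + 54/(-237) = (327/506)*(-1/192) + 54*(-1/237) = -109/32384 - 18/79 = -591523/2558336 ≈ -0.23121)
X*(-244 + 412) = -591523*(-244 + 412)/2558336 = -591523/2558336*168 = -12421983/319792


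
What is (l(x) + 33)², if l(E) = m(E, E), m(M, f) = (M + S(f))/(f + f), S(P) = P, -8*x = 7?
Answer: 1156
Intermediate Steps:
x = -7/8 (x = -⅛*7 = -7/8 ≈ -0.87500)
m(M, f) = (M + f)/(2*f) (m(M, f) = (M + f)/(f + f) = (M + f)/((2*f)) = (M + f)*(1/(2*f)) = (M + f)/(2*f))
l(E) = 1 (l(E) = (E + E)/(2*E) = (2*E)/(2*E) = 1)
(l(x) + 33)² = (1 + 33)² = 34² = 1156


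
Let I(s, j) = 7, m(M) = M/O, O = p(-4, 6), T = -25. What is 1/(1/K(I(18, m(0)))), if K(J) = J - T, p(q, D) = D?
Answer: 32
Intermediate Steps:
O = 6
m(M) = M/6
K(J) = 25 + J (K(J) = J - 1*(-25) = J + 25 = 25 + J)
1/(1/K(I(18, m(0)))) = 1/(1/(25 + 7)) = 1/(1/32) = 32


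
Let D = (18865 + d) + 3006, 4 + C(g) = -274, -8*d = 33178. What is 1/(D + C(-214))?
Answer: 4/69783 ≈ 5.7321e-5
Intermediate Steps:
d = -16589/4 (d = -⅛*33178 = -16589/4 ≈ -4147.3)
C(g) = -278 (C(g) = -4 - 274 = -278)
D = 70895/4 (D = (18865 - 16589/4) + 3006 = 58871/4 + 3006 = 70895/4 ≈ 17724.)
1/(D + C(-214)) = 1/(70895/4 - 278) = 1/(69783/4) = 4/69783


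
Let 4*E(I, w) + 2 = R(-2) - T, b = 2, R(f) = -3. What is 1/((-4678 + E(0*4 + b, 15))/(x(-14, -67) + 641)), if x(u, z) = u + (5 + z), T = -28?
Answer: -2260/18689 ≈ -0.12093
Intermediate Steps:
x(u, z) = 5 + u + z
E(I, w) = 23/4 (E(I, w) = -1/2 + (-3 - 1*(-28))/4 = -1/2 + (-3 + 28)/4 = -1/2 + (1/4)*25 = -1/2 + 25/4 = 23/4)
1/((-4678 + E(0*4 + b, 15))/(x(-14, -67) + 641)) = 1/((-4678 + 23/4)/((5 - 14 - 67) + 641)) = 1/(-18689/(4*(-76 + 641))) = 1/(-18689/4/565) = 1/(-18689/4*1/565) = 1/(-18689/2260) = -2260/18689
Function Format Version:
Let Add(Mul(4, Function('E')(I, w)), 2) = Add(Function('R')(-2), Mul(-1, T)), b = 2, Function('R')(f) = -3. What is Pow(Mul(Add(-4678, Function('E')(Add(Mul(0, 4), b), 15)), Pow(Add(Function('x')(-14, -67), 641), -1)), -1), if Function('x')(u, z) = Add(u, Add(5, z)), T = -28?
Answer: Rational(-2260, 18689) ≈ -0.12093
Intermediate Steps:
Function('x')(u, z) = Add(5, u, z)
Function('E')(I, w) = Rational(23, 4) (Function('E')(I, w) = Add(Rational(-1, 2), Mul(Rational(1, 4), Add(-3, Mul(-1, -28)))) = Add(Rational(-1, 2), Mul(Rational(1, 4), Add(-3, 28))) = Add(Rational(-1, 2), Mul(Rational(1, 4), 25)) = Add(Rational(-1, 2), Rational(25, 4)) = Rational(23, 4))
Pow(Mul(Add(-4678, Function('E')(Add(Mul(0, 4), b), 15)), Pow(Add(Function('x')(-14, -67), 641), -1)), -1) = Pow(Mul(Add(-4678, Rational(23, 4)), Pow(Add(Add(5, -14, -67), 641), -1)), -1) = Pow(Mul(Rational(-18689, 4), Pow(Add(-76, 641), -1)), -1) = Pow(Mul(Rational(-18689, 4), Pow(565, -1)), -1) = Pow(Mul(Rational(-18689, 4), Rational(1, 565)), -1) = Pow(Rational(-18689, 2260), -1) = Rational(-2260, 18689)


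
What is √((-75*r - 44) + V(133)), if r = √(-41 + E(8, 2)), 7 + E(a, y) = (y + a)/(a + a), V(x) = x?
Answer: √(356 - 75*I*√758)/2 ≈ 17.505 - 14.745*I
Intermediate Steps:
E(a, y) = -7 + (a + y)/(2*a) (E(a, y) = -7 + (y + a)/(a + a) = -7 + (a + y)/((2*a)) = -7 + (a + y)*(1/(2*a)) = -7 + (a + y)/(2*a))
r = I*√758/4 (r = √(-41 + (½)*(2 - 13*8)/8) = √(-41 + (½)*(⅛)*(2 - 104)) = √(-41 + (½)*(⅛)*(-102)) = √(-41 - 51/8) = √(-379/8) = I*√758/4 ≈ 6.8829*I)
√((-75*r - 44) + V(133)) = √((-75*I*√758/4 - 44) + 133) = √((-44 - 75*I*√758/4) + 133) = √(89 - 75*I*√758/4)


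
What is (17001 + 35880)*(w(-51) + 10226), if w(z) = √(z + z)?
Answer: 540761106 + 52881*I*√102 ≈ 5.4076e+8 + 5.3407e+5*I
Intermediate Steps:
w(z) = √2*√z (w(z) = √(2*z) = √2*√z)
(17001 + 35880)*(w(-51) + 10226) = (17001 + 35880)*(√2*√(-51) + 10226) = 52881*(√2*(I*√51) + 10226) = 52881*(I*√102 + 10226) = 52881*(10226 + I*√102) = 540761106 + 52881*I*√102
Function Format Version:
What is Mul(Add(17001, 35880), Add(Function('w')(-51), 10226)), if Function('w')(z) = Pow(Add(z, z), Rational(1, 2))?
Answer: Add(540761106, Mul(52881, I, Pow(102, Rational(1, 2)))) ≈ Add(5.4076e+8, Mul(5.3407e+5, I))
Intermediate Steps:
Function('w')(z) = Mul(Pow(2, Rational(1, 2)), Pow(z, Rational(1, 2))) (Function('w')(z) = Pow(Mul(2, z), Rational(1, 2)) = Mul(Pow(2, Rational(1, 2)), Pow(z, Rational(1, 2))))
Mul(Add(17001, 35880), Add(Function('w')(-51), 10226)) = Mul(Add(17001, 35880), Add(Mul(Pow(2, Rational(1, 2)), Pow(-51, Rational(1, 2))), 10226)) = Mul(52881, Add(Mul(Pow(2, Rational(1, 2)), Mul(I, Pow(51, Rational(1, 2)))), 10226)) = Mul(52881, Add(Mul(I, Pow(102, Rational(1, 2))), 10226)) = Mul(52881, Add(10226, Mul(I, Pow(102, Rational(1, 2))))) = Add(540761106, Mul(52881, I, Pow(102, Rational(1, 2))))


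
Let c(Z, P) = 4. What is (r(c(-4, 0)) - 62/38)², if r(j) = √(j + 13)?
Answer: 7098/361 - 62*√17/19 ≈ 6.2077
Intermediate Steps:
r(j) = √(13 + j)
(r(c(-4, 0)) - 62/38)² = (√(13 + 4) - 62/38)² = (√17 - 62*1/38)² = (√17 - 31/19)² = (-31/19 + √17)²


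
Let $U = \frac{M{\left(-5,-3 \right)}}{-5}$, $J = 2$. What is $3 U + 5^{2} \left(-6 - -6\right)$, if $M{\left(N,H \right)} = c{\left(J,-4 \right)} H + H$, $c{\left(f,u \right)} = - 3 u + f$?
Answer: $27$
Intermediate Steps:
$c{\left(f,u \right)} = f - 3 u$
$M{\left(N,H \right)} = 15 H$ ($M{\left(N,H \right)} = \left(2 - -12\right) H + H = \left(2 + 12\right) H + H = 14 H + H = 15 H$)
$U = 9$ ($U = \frac{15 \left(-3\right)}{-5} = \left(-45\right) \left(- \frac{1}{5}\right) = 9$)
$3 U + 5^{2} \left(-6 - -6\right) = 3 \cdot 9 + 5^{2} \left(-6 - -6\right) = 27 + 25 \left(-6 + 6\right) = 27 + 25 \cdot 0 = 27 + 0 = 27$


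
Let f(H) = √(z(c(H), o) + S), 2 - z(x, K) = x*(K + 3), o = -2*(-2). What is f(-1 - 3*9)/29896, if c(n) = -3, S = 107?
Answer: √130/29896 ≈ 0.00038138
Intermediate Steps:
o = 4
z(x, K) = 2 - x*(3 + K) (z(x, K) = 2 - x*(K + 3) = 2 - x*(3 + K))
f(H) = √130 (f(H) = √((2 - 3*(-3) - 1*4*(-3)) + 107) = √((2 + 9 + 12) + 107) = √(23 + 107) = √130)
f(-1 - 3*9)/29896 = √130/29896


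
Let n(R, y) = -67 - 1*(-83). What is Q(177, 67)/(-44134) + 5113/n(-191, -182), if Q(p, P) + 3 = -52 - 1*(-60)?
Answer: 112828531/353072 ≈ 319.56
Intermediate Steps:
Q(p, P) = 5 (Q(p, P) = -3 + (-52 - 1*(-60)) = -3 + (-52 + 60) = -3 + 8 = 5)
n(R, y) = 16 (n(R, y) = -67 + 83 = 16)
Q(177, 67)/(-44134) + 5113/n(-191, -182) = 5/(-44134) + 5113/16 = 5*(-1/44134) + 5113*(1/16) = -5/44134 + 5113/16 = 112828531/353072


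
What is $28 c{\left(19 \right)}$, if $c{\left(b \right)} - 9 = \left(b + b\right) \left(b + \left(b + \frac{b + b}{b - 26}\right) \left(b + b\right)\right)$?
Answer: $569188$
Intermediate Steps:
$c{\left(b \right)} = 9 + 2 b \left(b + 2 b \left(b + \frac{2 b}{-26 + b}\right)\right)$ ($c{\left(b \right)} = 9 + \left(b + b\right) \left(b + \left(b + \frac{b + b}{b - 26}\right) \left(b + b\right)\right) = 9 + 2 b \left(b + \left(b + \frac{2 b}{-26 + b}\right) 2 b\right) = 9 + 2 b \left(b + 2 b \left(b + \frac{2 b}{-26 + b}\right)\right)$)
$28 c{\left(19 \right)} = 28 \frac{-234 - 94 \cdot 19^{3} - 52 \cdot 19^{2} + 4 \cdot 19^{4} + 9 \cdot 19}{-26 + 19} = 28 \frac{-234 - 644746 - 18772 + 4 \cdot 130321 + 171}{-7} = 28 \left(- \frac{-234 - 644746 - 18772 + 521284 + 171}{7}\right) = 28 \left(\left(- \frac{1}{7}\right) \left(-142297\right)\right) = 28 \cdot \frac{142297}{7} = 569188$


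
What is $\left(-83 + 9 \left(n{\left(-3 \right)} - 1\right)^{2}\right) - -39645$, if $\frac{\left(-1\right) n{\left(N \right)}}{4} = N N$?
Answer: $51883$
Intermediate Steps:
$n{\left(N \right)} = - 4 N^{2}$ ($n{\left(N \right)} = - 4 N N = - 4 N^{2}$)
$\left(-83 + 9 \left(n{\left(-3 \right)} - 1\right)^{2}\right) - -39645 = \left(-83 + 9 \left(- 4 \left(-3\right)^{2} - 1\right)^{2}\right) - -39645 = \left(-83 + 9 \left(\left(-4\right) 9 - 1\right)^{2}\right) + 39645 = \left(-83 + 9 \left(-36 - 1\right)^{2}\right) + 39645 = \left(-83 + 9 \left(-37\right)^{2}\right) + 39645 = \left(-83 + 9 \cdot 1369\right) + 39645 = \left(-83 + 12321\right) + 39645 = 12238 + 39645 = 51883$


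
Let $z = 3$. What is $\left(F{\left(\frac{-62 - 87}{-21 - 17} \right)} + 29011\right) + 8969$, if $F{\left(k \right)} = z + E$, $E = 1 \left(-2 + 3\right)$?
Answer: $37984$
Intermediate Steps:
$E = 1$ ($E = 1 \cdot 1 = 1$)
$F{\left(k \right)} = 4$ ($F{\left(k \right)} = 3 + 1 = 4$)
$\left(F{\left(\frac{-62 - 87}{-21 - 17} \right)} + 29011\right) + 8969 = \left(4 + 29011\right) + 8969 = 29015 + 8969 = 37984$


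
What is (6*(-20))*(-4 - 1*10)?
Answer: 1680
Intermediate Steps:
(6*(-20))*(-4 - 1*10) = -120*(-4 - 10) = -120*(-14) = 1680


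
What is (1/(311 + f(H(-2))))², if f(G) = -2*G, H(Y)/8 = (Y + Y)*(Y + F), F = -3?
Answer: 1/81 ≈ 0.012346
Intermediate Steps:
H(Y) = 16*Y*(-3 + Y) (H(Y) = 8*((Y + Y)*(Y - 3)) = 8*((2*Y)*(-3 + Y)) = 8*(2*Y*(-3 + Y)) = 16*Y*(-3 + Y))
(1/(311 + f(H(-2))))² = (1/(311 - 32*(-2)*(-3 - 2)))² = (1/(311 - 32*(-2)*(-5)))² = (1/(311 - 2*160))² = (1/(311 - 320))² = (1/(-9))² = (-⅑)² = 1/81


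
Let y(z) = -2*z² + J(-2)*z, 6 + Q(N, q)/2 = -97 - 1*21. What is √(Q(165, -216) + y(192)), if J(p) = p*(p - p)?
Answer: 2*I*√18494 ≈ 271.99*I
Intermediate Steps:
Q(N, q) = -248 (Q(N, q) = -12 + 2*(-97 - 1*21) = -12 + 2*(-97 - 21) = -12 + 2*(-118) = -12 - 236 = -248)
J(p) = 0 (J(p) = p*0 = 0)
y(z) = -2*z² (y(z) = -2*z² + 0*z = -2*z² + 0 = -2*z²)
√(Q(165, -216) + y(192)) = √(-248 - 2*192²) = √(-248 - 2*36864) = √(-248 - 73728) = √(-73976) = 2*I*√18494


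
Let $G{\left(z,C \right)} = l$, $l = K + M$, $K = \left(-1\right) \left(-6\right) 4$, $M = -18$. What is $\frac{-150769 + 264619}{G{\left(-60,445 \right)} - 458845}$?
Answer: $- \frac{113850}{458839} \approx -0.24813$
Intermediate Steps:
$K = 24$ ($K = 6 \cdot 4 = 24$)
$l = 6$ ($l = 24 - 18 = 6$)
$G{\left(z,C \right)} = 6$
$\frac{-150769 + 264619}{G{\left(-60,445 \right)} - 458845} = \frac{-150769 + 264619}{6 - 458845} = \frac{113850}{-458839} = 113850 \left(- \frac{1}{458839}\right) = - \frac{113850}{458839}$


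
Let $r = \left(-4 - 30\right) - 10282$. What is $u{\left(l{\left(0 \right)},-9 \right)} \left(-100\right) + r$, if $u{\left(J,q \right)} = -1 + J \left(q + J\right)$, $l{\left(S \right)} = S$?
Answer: $-10216$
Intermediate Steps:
$u{\left(J,q \right)} = -1 + J \left(J + q\right)$
$r = -10316$ ($r = \left(-4 - 30\right) - 10282 = -34 - 10282 = -10316$)
$u{\left(l{\left(0 \right)},-9 \right)} \left(-100\right) + r = \left(-1 + 0^{2} + 0 \left(-9\right)\right) \left(-100\right) - 10316 = \left(-1 + 0 + 0\right) \left(-100\right) - 10316 = \left(-1\right) \left(-100\right) - 10316 = 100 - 10316 = -10216$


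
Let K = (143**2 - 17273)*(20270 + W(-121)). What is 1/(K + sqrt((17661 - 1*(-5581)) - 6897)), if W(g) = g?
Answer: 63993224/4095132717897831 - sqrt(16345)/4095132717897831 ≈ 1.5627e-8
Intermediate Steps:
K = 63993224 (K = (143**2 - 17273)*(20270 - 121) = (20449 - 17273)*20149 = 3176*20149 = 63993224)
1/(K + sqrt((17661 - 1*(-5581)) - 6897)) = 1/(63993224 + sqrt((17661 - 1*(-5581)) - 6897)) = 1/(63993224 + sqrt((17661 + 5581) - 6897)) = 1/(63993224 + sqrt(23242 - 6897)) = 1/(63993224 + sqrt(16345))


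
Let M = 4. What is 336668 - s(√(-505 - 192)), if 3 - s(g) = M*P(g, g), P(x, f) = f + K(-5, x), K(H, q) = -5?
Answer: 336645 + 4*I*√697 ≈ 3.3665e+5 + 105.6*I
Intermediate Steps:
P(x, f) = -5 + f (P(x, f) = f - 5 = -5 + f)
s(g) = 23 - 4*g (s(g) = 3 - 4*(-5 + g) = 3 - (-20 + 4*g) = 3 + (20 - 4*g) = 23 - 4*g)
336668 - s(√(-505 - 192)) = 336668 - (23 - 4*√(-505 - 192)) = 336668 - (23 - 4*I*√697) = 336668 + (-23 + 4*I*√697) = 336645 + 4*I*√697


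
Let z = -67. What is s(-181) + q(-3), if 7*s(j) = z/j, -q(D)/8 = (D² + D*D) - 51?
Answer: 334555/1267 ≈ 264.05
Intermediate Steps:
q(D) = 408 - 16*D² (q(D) = -8*((D² + D*D) - 51) = -8*((D² + D²) - 51) = -8*(2*D² - 51) = -8*(-51 + 2*D²) = 408 - 16*D²)
s(j) = -67/(7*j) (s(j) = (-67/j)/7 = -67/(7*j))
s(-181) + q(-3) = -67/7/(-181) + (408 - 16*(-3)²) = -67/7*(-1/181) + (408 - 16*9) = 67/1267 + (408 - 144) = 67/1267 + 264 = 334555/1267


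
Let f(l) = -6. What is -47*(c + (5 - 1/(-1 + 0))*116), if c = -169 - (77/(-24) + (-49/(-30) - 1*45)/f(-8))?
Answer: -8848831/360 ≈ -24580.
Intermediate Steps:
c = -62287/360 (c = -169 - (77/(-24) + (-49/(-30) - 1*45)/(-6)) = -169 - (77*(-1/24) + (-49*(-1/30) - 45)*(-1/6)) = -169 - (-77/24 + (49/30 - 45)*(-1/6)) = -169 - (-77/24 - 1301/30*(-1/6)) = -169 - (-77/24 + 1301/180) = -169 - 1*1447/360 = -169 - 1447/360 = -62287/360 ≈ -173.02)
-47*(c + (5 - 1/(-1 + 0))*116) = -47*(-62287/360 + (5 - 1/(-1 + 0))*116) = -47*(-62287/360 + (5 - 1/(-1))*116) = -47*(-62287/360 + (5 - 1*(-1))*116) = -47*(-62287/360 + (5 + 1)*116) = -47*(-62287/360 + 6*116) = -47*(-62287/360 + 696) = -47*188273/360 = -8848831/360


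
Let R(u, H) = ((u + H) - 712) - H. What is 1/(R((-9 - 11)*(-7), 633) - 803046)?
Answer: -1/803618 ≈ -1.2444e-6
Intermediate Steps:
R(u, H) = -712 + u (R(u, H) = ((H + u) - 712) - H = (-712 + H + u) - H = -712 + u)
1/(R((-9 - 11)*(-7), 633) - 803046) = 1/((-712 + (-9 - 11)*(-7)) - 803046) = 1/((-712 - 20*(-7)) - 803046) = 1/((-712 + 140) - 803046) = 1/(-572 - 803046) = 1/(-803618) = -1/803618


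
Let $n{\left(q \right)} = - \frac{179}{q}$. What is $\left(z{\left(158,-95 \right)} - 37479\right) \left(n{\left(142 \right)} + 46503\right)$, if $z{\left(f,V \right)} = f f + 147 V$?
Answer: $- \frac{87426990280}{71} \approx -1.2314 \cdot 10^{9}$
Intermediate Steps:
$z{\left(f,V \right)} = f^{2} + 147 V$
$\left(z{\left(158,-95 \right)} - 37479\right) \left(n{\left(142 \right)} + 46503\right) = \left(\left(158^{2} + 147 \left(-95\right)\right) - 37479\right) \left(- \frac{179}{142} + 46503\right) = \left(\left(24964 - 13965\right) - 37479\right) \left(\left(-179\right) \frac{1}{142} + 46503\right) = \left(10999 - 37479\right) \left(- \frac{179}{142} + 46503\right) = \left(-26480\right) \frac{6603247}{142} = - \frac{87426990280}{71}$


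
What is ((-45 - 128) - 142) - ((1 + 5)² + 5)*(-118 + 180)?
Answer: -2857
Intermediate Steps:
((-45 - 128) - 142) - ((1 + 5)² + 5)*(-118 + 180) = (-173 - 142) - (6² + 5)*62 = -315 - (36 + 5)*62 = -315 - 41*62 = -315 - 1*2542 = -315 - 2542 = -2857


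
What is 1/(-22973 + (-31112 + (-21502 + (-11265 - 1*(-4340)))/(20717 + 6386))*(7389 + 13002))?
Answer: -27103/17195475369752 ≈ -1.5762e-9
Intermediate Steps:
1/(-22973 + (-31112 + (-21502 + (-11265 - 1*(-4340)))/(20717 + 6386))*(7389 + 13002)) = 1/(-22973 + (-31112 + (-21502 + (-11265 + 4340))/27103)*20391) = 1/(-22973 + (-31112 + (-21502 - 6925)*(1/27103))*20391) = 1/(-22973 + (-31112 - 28427*1/27103)*20391) = 1/(-22973 + (-31112 - 28427/27103)*20391) = 1/(-22973 - 843256963/27103*20391) = 1/(-22973 - 17194852732533/27103) = 1/(-17195475369752/27103) = -27103/17195475369752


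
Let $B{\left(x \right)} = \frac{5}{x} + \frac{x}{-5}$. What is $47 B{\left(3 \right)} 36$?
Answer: $\frac{9024}{5} \approx 1804.8$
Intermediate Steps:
$B{\left(x \right)} = \frac{5}{x} - \frac{x}{5}$ ($B{\left(x \right)} = \frac{5}{x} + x \left(- \frac{1}{5}\right) = \frac{5}{x} - \frac{x}{5}$)
$47 B{\left(3 \right)} 36 = 47 \left(\frac{5}{3} - \frac{3}{5}\right) 36 = 47 \cdot \frac{16}{15} \cdot 36 = \frac{752}{15} \cdot 36 = \frac{9024}{5}$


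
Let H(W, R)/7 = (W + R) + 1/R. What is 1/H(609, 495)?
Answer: 495/3825367 ≈ 0.00012940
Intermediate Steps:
H(W, R) = 7*R + 7*W + 7/R (H(W, R) = 7*((W + R) + 1/R) = 7*((R + W) + 1/R) = 7*(R + W + 1/R) = 7*R + 7*W + 7/R)
1/H(609, 495) = 1/(7*(1 + 495*(495 + 609))/495) = 1/(7*(1/495)*(1 + 495*1104)) = 1/(7*(1/495)*(1 + 546480)) = 1/(7*(1/495)*546481) = 1/(3825367/495) = 495/3825367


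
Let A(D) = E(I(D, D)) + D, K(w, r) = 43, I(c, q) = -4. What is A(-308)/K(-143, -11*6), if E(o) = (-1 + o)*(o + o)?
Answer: -268/43 ≈ -6.2326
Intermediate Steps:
E(o) = 2*o*(-1 + o) (E(o) = (-1 + o)*(2*o) = 2*o*(-1 + o))
A(D) = 40 + D (A(D) = 2*(-4)*(-1 - 4) + D = 2*(-4)*(-5) + D = 40 + D)
A(-308)/K(-143, -11*6) = (40 - 308)/43 = -268*1/43 = -268/43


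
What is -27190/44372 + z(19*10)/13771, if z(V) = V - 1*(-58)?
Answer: -181714617/305523406 ≈ -0.59476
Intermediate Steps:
z(V) = 58 + V (z(V) = V + 58 = 58 + V)
-27190/44372 + z(19*10)/13771 = -27190/44372 + (58 + 19*10)/13771 = -27190*1/44372 + (58 + 190)*(1/13771) = -13595/22186 + 248*(1/13771) = -13595/22186 + 248/13771 = -181714617/305523406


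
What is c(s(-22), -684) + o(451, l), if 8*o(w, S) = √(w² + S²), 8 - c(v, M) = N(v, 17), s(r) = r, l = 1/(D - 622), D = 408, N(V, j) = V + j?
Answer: 13 + √9314952197/1712 ≈ 69.375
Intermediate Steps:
l = -1/214 (l = 1/(408 - 622) = 1/(-214) = -1/214 ≈ -0.0046729)
c(v, M) = -9 - v (c(v, M) = 8 - (v + 17) = 8 - (17 + v) = 8 + (-17 - v) = -9 - v)
o(w, S) = √(S² + w²)/8 (o(w, S) = √(w² + S²)/8 = √(S² + w²)/8)
c(s(-22), -684) + o(451, l) = (-9 - 1*(-22)) + √((-1/214)² + 451²)/8 = (-9 + 22) + √(1/45796 + 203401)/8 = 13 + √(9314952197/45796)/8 = 13 + (√9314952197/214)/8 = 13 + √9314952197/1712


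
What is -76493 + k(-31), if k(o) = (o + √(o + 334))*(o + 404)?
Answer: -88056 + 373*√303 ≈ -81563.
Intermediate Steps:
k(o) = (404 + o)*(o + √(334 + o)) (k(o) = (o + √(334 + o))*(404 + o) = (404 + o)*(o + √(334 + o)))
-76493 + k(-31) = -76493 + ((-31)² + 404*(-31) + 404*√(334 - 31) - 31*√(334 - 31)) = -76493 + (961 - 12524 + 404*√303 - 31*√303) = -76493 + (-11563 + 373*√303) = -88056 + 373*√303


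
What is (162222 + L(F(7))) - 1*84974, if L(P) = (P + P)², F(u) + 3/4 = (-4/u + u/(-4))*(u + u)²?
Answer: 3632321/4 ≈ 9.0808e+5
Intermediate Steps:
F(u) = -¾ + 4*u²*(-4/u - u/4) (F(u) = -¾ + (-4/u + u/(-4))*(u + u)² = -¾ + (-4/u + u*(-¼))*(2*u)² = -¾ + (-4/u - u/4)*(4*u²) = -¾ + 4*u²*(-4/u - u/4))
L(P) = 4*P² (L(P) = (2*P)² = 4*P²)
(162222 + L(F(7))) - 1*84974 = (162222 + 4*(-¾ - 1*7³ - 16*7)²) - 1*84974 = (162222 + 4*(-¾ - 1*343 - 112)²) - 84974 = (162222 + 4*(-¾ - 343 - 112)²) - 84974 = (162222 + 4*(-1823/4)²) - 84974 = (162222 + 4*(3323329/16)) - 84974 = (162222 + 3323329/4) - 84974 = 3972217/4 - 84974 = 3632321/4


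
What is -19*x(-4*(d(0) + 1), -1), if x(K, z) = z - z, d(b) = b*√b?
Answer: 0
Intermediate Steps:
d(b) = b^(3/2)
x(K, z) = 0
-19*x(-4*(d(0) + 1), -1) = -19*0 = 0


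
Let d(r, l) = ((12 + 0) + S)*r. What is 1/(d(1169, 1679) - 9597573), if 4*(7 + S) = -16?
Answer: -1/9596404 ≈ -1.0421e-7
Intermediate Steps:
S = -11 (S = -7 + (1/4)*(-16) = -7 - 4 = -11)
d(r, l) = r (d(r, l) = ((12 + 0) - 11)*r = (12 - 11)*r = 1*r = r)
1/(d(1169, 1679) - 9597573) = 1/(1169 - 9597573) = 1/(-9596404) = -1/9596404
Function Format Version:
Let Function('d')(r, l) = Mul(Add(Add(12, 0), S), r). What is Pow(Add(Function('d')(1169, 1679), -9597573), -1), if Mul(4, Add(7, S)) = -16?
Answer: Rational(-1, 9596404) ≈ -1.0421e-7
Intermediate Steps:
S = -11 (S = Add(-7, Mul(Rational(1, 4), -16)) = Add(-7, -4) = -11)
Function('d')(r, l) = r (Function('d')(r, l) = Mul(Add(Add(12, 0), -11), r) = Mul(Add(12, -11), r) = Mul(1, r) = r)
Pow(Add(Function('d')(1169, 1679), -9597573), -1) = Pow(Add(1169, -9597573), -1) = Pow(-9596404, -1) = Rational(-1, 9596404)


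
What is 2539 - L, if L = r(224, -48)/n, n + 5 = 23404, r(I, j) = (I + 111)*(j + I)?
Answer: 59351101/23399 ≈ 2536.5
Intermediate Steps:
r(I, j) = (111 + I)*(I + j)
n = 23399 (n = -5 + 23404 = 23399)
L = 58960/23399 (L = (224² + 111*224 + 111*(-48) + 224*(-48))/23399 = (50176 + 24864 - 5328 - 10752)*(1/23399) = 58960*(1/23399) = 58960/23399 ≈ 2.5198)
2539 - L = 2539 - 1*58960/23399 = 2539 - 58960/23399 = 59351101/23399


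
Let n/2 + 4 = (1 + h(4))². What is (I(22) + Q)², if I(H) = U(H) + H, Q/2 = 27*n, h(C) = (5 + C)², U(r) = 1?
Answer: 526760963089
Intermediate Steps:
n = 13440 (n = -8 + 2*(1 + (5 + 4)²)² = -8 + 2*(1 + 9²)² = -8 + 2*(1 + 81)² = -8 + 2*82² = -8 + 2*6724 = -8 + 13448 = 13440)
Q = 725760 (Q = 2*(27*13440) = 2*362880 = 725760)
I(H) = 1 + H
(I(22) + Q)² = ((1 + 22) + 725760)² = (23 + 725760)² = 725783² = 526760963089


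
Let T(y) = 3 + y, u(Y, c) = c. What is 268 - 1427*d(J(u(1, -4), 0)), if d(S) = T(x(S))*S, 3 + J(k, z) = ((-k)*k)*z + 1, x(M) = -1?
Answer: 5976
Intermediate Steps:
J(k, z) = -2 - z*k² (J(k, z) = -3 + (((-k)*k)*z + 1) = -3 + ((-k²)*z + 1) = -3 + (-z*k² + 1) = -3 + (1 - z*k²) = -2 - z*k²)
d(S) = 2*S (d(S) = (3 - 1)*S = 2*S)
268 - 1427*d(J(u(1, -4), 0)) = 268 - 2854*(-2 - 1*0*(-4)²) = 268 - 2854*(-2 - 1*0*16) = 268 - 2854*(-2 + 0) = 268 - 2854*(-2) = 268 - 1427*(-4) = 268 + 5708 = 5976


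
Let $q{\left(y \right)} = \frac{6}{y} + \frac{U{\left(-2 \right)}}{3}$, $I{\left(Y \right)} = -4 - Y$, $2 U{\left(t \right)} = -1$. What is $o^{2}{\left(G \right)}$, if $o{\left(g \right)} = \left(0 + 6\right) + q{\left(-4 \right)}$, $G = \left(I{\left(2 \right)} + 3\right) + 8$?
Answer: $\frac{169}{9} \approx 18.778$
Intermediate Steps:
$U{\left(t \right)} = - \frac{1}{2}$ ($U{\left(t \right)} = \frac{1}{2} \left(-1\right) = - \frac{1}{2}$)
$q{\left(y \right)} = - \frac{1}{6} + \frac{6}{y}$ ($q{\left(y \right)} = \frac{6}{y} - \frac{1}{2 \cdot 3} = \frac{6}{y} - \frac{1}{6} = - \frac{1}{6} + \frac{6}{y}$)
$G = 5$ ($G = \left(\left(-4 - 2\right) + 3\right) + 8 = \left(-6 + 3\right) + 8 = -3 + 8 = 5$)
$o{\left(g \right)} = \frac{13}{3}$ ($o{\left(g \right)} = \left(0 + 6\right) + \frac{36 - -4}{6 \left(-4\right)} = 6 + \frac{1}{6} \left(- \frac{1}{4}\right) \left(36 + 4\right) = 6 + \frac{1}{6} \left(- \frac{1}{4}\right) 40 = 6 - \frac{5}{3} = \frac{13}{3}$)
$o^{2}{\left(G \right)} = \left(\frac{13}{3}\right)^{2} = \frac{169}{9}$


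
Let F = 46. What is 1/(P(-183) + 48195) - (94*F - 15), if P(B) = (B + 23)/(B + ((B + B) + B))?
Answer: -38004194842/8819725 ≈ -4309.0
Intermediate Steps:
P(B) = (23 + B)/(4*B) (P(B) = (23 + B)/(B + (2*B + B)) = (23 + B)/(B + 3*B) = (23 + B)/((4*B)) = (23 + B)*(1/(4*B)) = (23 + B)/(4*B))
1/(P(-183) + 48195) - (94*F - 15) = 1/((¼)*(23 - 183)/(-183) + 48195) - (94*46 - 15) = 1/((¼)*(-1/183)*(-160) + 48195) - (4324 - 15) = 1/(40/183 + 48195) - 1*4309 = 1/(8819725/183) - 4309 = 183/8819725 - 4309 = -38004194842/8819725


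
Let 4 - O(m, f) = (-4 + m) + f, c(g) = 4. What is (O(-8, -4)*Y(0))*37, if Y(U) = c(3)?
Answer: 2960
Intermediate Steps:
O(m, f) = 8 - f - m (O(m, f) = 4 - ((-4 + m) + f) = 4 - (-4 + f + m) = 4 + (4 - f - m) = 8 - f - m)
Y(U) = 4
(O(-8, -4)*Y(0))*37 = ((8 - 1*(-4) - 1*(-8))*4)*37 = ((8 + 4 + 8)*4)*37 = (20*4)*37 = 80*37 = 2960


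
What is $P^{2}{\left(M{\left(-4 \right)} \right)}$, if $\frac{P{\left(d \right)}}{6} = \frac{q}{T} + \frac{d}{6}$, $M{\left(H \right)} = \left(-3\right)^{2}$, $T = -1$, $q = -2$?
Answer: $441$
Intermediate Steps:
$M{\left(H \right)} = 9$
$P{\left(d \right)} = 12 + d$ ($P{\left(d \right)} = 6 \left(- \frac{2}{-1} + \frac{d}{6}\right) = 6 \left(\left(-2\right) \left(-1\right) + d \frac{1}{6}\right) = 6 \left(2 + \frac{d}{6}\right) = 12 + d$)
$P^{2}{\left(M{\left(-4 \right)} \right)} = \left(12 + 9\right)^{2} = 21^{2} = 441$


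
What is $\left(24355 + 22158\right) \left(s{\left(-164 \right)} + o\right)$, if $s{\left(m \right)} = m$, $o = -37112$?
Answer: $-1733818588$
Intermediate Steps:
$\left(24355 + 22158\right) \left(s{\left(-164 \right)} + o\right) = \left(24355 + 22158\right) \left(-164 - 37112\right) = 46513 \left(-37276\right) = -1733818588$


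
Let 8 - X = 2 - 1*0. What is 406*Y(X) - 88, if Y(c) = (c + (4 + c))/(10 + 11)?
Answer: 664/3 ≈ 221.33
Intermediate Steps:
X = 6 (X = 8 - (2 - 1*0) = 8 - (2 + 0) = 8 - 1*2 = 8 - 2 = 6)
Y(c) = 4/21 + 2*c/21 (Y(c) = (4 + 2*c)/21 = (4 + 2*c)*(1/21) = 4/21 + 2*c/21)
406*Y(X) - 88 = 406*(4/21 + (2/21)*6) - 88 = 406*(4/21 + 4/7) - 88 = 406*(16/21) - 88 = 928/3 - 88 = 664/3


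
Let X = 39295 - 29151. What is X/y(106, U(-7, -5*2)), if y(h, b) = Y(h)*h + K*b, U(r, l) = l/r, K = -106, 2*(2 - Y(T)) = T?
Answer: -35504/19451 ≈ -1.8253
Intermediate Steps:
Y(T) = 2 - T/2
y(h, b) = -106*b + h*(2 - h/2) (y(h, b) = (2 - h/2)*h - 106*b = h*(2 - h/2) - 106*b = -106*b + h*(2 - h/2))
X = 10144
X/y(106, U(-7, -5*2)) = 10144/(-106*(-5*2)/(-7) - 1/2*106*(-4 + 106)) = 10144/(-(-1060)*(-1)/7 - 1/2*106*102) = 10144/(-106*10/7 - 5406) = 10144/(-1060/7 - 5406) = 10144/(-38902/7) = 10144*(-7/38902) = -35504/19451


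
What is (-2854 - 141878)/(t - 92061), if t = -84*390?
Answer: 48244/41607 ≈ 1.1595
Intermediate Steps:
t = -32760
(-2854 - 141878)/(t - 92061) = (-2854 - 141878)/(-32760 - 92061) = -144732/(-124821) = -144732*(-1/124821) = 48244/41607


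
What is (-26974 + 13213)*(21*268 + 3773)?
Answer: -129367161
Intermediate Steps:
(-26974 + 13213)*(21*268 + 3773) = -13761*(5628 + 3773) = -13761*9401 = -129367161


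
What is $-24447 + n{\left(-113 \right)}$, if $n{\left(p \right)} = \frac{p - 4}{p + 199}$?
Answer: $- \frac{2102559}{86} \approx -24448.0$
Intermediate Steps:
$n{\left(p \right)} = \frac{-4 + p}{199 + p}$
$-24447 + n{\left(-113 \right)} = -24447 + \frac{-4 - 113}{199 - 113} = -24447 + \frac{1}{86} \left(-117\right) = -24447 - \frac{117}{86} = - \frac{2102559}{86}$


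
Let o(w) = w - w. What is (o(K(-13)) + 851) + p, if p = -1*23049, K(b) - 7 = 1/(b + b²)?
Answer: -22198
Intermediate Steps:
K(b) = 7 + 1/(b + b²)
p = -23049
o(w) = 0
(o(K(-13)) + 851) + p = (0 + 851) - 23049 = 851 - 23049 = -22198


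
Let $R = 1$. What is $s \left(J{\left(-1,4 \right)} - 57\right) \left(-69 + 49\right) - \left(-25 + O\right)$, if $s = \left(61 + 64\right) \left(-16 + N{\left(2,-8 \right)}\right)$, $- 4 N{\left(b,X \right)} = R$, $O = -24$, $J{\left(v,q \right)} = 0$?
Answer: $-2315576$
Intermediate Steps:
$N{\left(b,X \right)} = - \frac{1}{4}$ ($N{\left(b,X \right)} = \left(- \frac{1}{4}\right) 1 = - \frac{1}{4}$)
$s = - \frac{8125}{4}$ ($s = \left(61 + 64\right) \left(-16 - \frac{1}{4}\right) = 125 \left(- \frac{65}{4}\right) = - \frac{8125}{4} \approx -2031.3$)
$s \left(J{\left(-1,4 \right)} - 57\right) \left(-69 + 49\right) - \left(-25 + O\right) = - \frac{8125 \left(0 - 57\right) \left(-69 + 49\right)}{4} + \left(25 - -24\right) = - \frac{8125 \left(\left(-57\right) \left(-20\right)\right)}{4} + \left(25 + 24\right) = \left(- \frac{8125}{4}\right) 1140 + 49 = -2315625 + 49 = -2315576$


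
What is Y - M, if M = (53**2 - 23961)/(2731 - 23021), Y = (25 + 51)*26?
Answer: 20035944/10145 ≈ 1975.0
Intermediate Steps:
Y = 1976 (Y = 76*26 = 1976)
M = 10576/10145 (M = (2809 - 23961)/(-20290) = -21152*(-1/20290) = 10576/10145 ≈ 1.0425)
Y - M = 1976 - 1*10576/10145 = 1976 - 10576/10145 = 20035944/10145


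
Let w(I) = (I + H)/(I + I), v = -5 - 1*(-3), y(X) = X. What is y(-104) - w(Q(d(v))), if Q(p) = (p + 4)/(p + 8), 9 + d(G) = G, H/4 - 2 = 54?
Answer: -305/2 ≈ -152.50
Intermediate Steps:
v = -2 (v = -5 + 3 = -2)
H = 224 (H = 8 + 4*54 = 8 + 216 = 224)
d(G) = -9 + G
Q(p) = (4 + p)/(8 + p)
w(I) = (224 + I)/(2*I) (w(I) = (I + 224)/(I + I) = (224 + I)/((2*I)) = (224 + I)*(1/(2*I)) = (224 + I)/(2*I))
y(-104) - w(Q(d(v))) = -104 - (224 + (4 + (-9 - 2))/(8 + (-9 - 2)))/(2*((4 + (-9 - 2))/(8 + (-9 - 2)))) = -104 - (224 + (4 - 11)/(8 - 11))/(2*((4 - 11)/(8 - 11))) = -104 - (224 - 7/(-3))/(2*(-7/(-3))) = -104 - (224 - ⅓*(-7))/(2*((-⅓*(-7)))) = -104 - (224 + 7/3)/(2*7/3) = -104 - 3*679/(2*7*3) = -104 - 1*97/2 = -104 - 97/2 = -305/2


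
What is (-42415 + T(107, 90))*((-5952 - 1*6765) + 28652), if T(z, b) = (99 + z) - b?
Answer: -674034565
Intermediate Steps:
T(z, b) = 99 + z - b
(-42415 + T(107, 90))*((-5952 - 1*6765) + 28652) = (-42415 + (99 + 107 - 1*90))*((-5952 - 1*6765) + 28652) = (-42415 + (99 + 107 - 90))*((-5952 - 6765) + 28652) = (-42415 + 116)*(-12717 + 28652) = -42299*15935 = -674034565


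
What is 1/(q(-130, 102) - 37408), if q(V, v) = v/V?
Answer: -65/2431571 ≈ -2.6732e-5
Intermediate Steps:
1/(q(-130, 102) - 37408) = 1/(102/(-130) - 37408) = 1/(102*(-1/130) - 37408) = 1/(-51/65 - 37408) = 1/(-2431571/65) = -65/2431571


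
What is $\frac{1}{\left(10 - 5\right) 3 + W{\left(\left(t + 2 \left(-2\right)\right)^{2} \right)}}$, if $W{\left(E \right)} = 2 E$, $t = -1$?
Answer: $\frac{1}{65} \approx 0.015385$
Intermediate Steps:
$\frac{1}{\left(10 - 5\right) 3 + W{\left(\left(t + 2 \left(-2\right)\right)^{2} \right)}} = \frac{1}{\left(10 - 5\right) 3 + 2 \left(-1 + 2 \left(-2\right)\right)^{2}} = \frac{1}{5 \cdot 3 + 2 \left(-1 - 4\right)^{2}} = \frac{1}{15 + 2 \left(-5\right)^{2}} = \frac{1}{15 + 2 \cdot 25} = \frac{1}{15 + 50} = \frac{1}{65}$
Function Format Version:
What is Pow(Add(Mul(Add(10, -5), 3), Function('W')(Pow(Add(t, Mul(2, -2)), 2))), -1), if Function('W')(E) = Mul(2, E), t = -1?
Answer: Rational(1, 65) ≈ 0.015385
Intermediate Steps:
Pow(Add(Mul(Add(10, -5), 3), Function('W')(Pow(Add(t, Mul(2, -2)), 2))), -1) = Pow(Add(Mul(Add(10, -5), 3), Mul(2, Pow(Add(-1, Mul(2, -2)), 2))), -1) = Pow(Add(Mul(5, 3), Mul(2, Pow(Add(-1, -4), 2))), -1) = Pow(Add(15, Mul(2, Pow(-5, 2))), -1) = Pow(Add(15, Mul(2, 25)), -1) = Pow(Add(15, 50), -1) = Pow(65, -1) = Rational(1, 65)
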